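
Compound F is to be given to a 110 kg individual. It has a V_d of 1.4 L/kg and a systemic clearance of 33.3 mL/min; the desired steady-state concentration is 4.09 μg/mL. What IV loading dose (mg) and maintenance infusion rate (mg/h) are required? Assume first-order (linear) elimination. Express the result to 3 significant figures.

(a) 630 mg; (b) 8.17 mg/h

Vd = 1.4 L/kg × 110 kg = 154.0 L
LD = Vd · C_target = 154.0 × 4.09 = 629.9 mg
Convert clearance: 33.3 mL/min × 60 min/h ÷ 1000 mL/L = 1.998 L/h
Infusion rate = 1.998 L/h × 4.09 mg/L = 8.172 mg/h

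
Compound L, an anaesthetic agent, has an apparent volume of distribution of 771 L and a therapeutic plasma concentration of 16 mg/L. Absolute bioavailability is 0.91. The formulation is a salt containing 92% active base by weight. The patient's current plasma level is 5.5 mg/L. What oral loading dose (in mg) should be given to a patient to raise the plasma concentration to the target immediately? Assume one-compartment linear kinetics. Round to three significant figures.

9670 mg

The loading dose fills Vd to the target concentration.
Concentration deficit ΔC = 16 − 5.5 = 10.50 mg/L
LD = Vd × ΔC / F / S = 771.0 × 10.50 / 0.91 / 0.92 = 9670 mg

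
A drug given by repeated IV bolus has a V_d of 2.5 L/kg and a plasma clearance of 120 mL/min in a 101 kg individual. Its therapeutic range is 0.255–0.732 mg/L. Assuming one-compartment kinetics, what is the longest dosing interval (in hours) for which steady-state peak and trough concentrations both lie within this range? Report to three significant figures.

Vd = 2.5 L/kg × 101 kg = 252.5 L
CL = 120 mL/min × 60/1000 = 7.200 L/h
k = CL / Vd = 7.200 / 252.5 = 0.02851 h⁻¹
Between IV bolus doses, concentration decays as C = C₀·e^(−kτ), so C_peak/C_trough = e^(kτ).
τ_max = ln(C_peak/C_trough) / k = ln(0.732/0.255) / 0.02851 = 1.055 / 0.02851 = 37.00 h

37.0 h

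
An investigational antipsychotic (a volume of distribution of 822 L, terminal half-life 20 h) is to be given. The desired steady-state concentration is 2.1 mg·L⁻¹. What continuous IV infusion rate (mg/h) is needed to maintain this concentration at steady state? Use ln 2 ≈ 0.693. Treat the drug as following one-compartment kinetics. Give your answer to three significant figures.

59.8 mg/h

CL = 0.693 × Vd / t½ = 0.693 × 822.0 / 20 = 28.48 L/h
Infusion rate = CL × Css = 28.48 × 2.1 = 59.81 mg/h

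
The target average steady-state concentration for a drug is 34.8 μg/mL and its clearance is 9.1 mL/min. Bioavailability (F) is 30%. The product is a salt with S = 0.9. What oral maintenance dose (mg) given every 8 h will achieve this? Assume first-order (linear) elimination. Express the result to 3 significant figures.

563 mg

CL = 9.1 mL/min = 9.1 × 0.06 = 0.5460 L/h
D = CL × Css × τ / F / S = 0.5460 × 34.8 × 8 / 0.3 / 0.9 = 563.0 mg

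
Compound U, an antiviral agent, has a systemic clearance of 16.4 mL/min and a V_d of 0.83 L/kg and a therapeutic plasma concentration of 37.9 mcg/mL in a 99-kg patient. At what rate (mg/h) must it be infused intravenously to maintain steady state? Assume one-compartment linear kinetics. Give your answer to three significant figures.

37.3 mg/h

Convert clearance: 16.4 mL/min × 60 min/h ÷ 1000 mL/L = 0.9840 L/h
Infusion rate = CL · Css = 0.9840 L/h × 37.9 mg/L = 37.29 mg/h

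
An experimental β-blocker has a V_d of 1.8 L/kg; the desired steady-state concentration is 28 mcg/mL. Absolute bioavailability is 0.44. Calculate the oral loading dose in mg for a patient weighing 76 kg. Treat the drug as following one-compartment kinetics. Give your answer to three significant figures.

8710 mg

Vd = 1.8 L/kg × 76 kg = 136.8 L
The loading dose fills Vd to the target concentration.
LD = Vd × C / F = 136.8 × 28.00 / 0.44 = 8705 mg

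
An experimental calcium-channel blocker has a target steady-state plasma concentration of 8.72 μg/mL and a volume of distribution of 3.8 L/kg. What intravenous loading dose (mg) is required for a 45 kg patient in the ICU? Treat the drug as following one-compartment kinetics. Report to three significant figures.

Vd(total) = 45 kg × 3.8 L/kg = 171.0 L
LD = Vd × C = 171.0 × 8.720 = 1491 mg

1490 mg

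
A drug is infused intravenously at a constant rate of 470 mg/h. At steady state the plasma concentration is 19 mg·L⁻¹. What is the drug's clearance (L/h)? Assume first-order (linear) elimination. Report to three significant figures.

At steady state, infusion rate = CL × Css, so CL = rate / Css.
CL = 470 / 19 = 24.74 L/h

24.7 L/h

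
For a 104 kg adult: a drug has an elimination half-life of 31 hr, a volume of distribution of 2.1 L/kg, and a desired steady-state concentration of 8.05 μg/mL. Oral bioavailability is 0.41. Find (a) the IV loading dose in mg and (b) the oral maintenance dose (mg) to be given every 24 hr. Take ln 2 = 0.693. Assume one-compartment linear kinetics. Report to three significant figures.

Vd(total) = 104 kg × 2.1 L/kg = 218.4 L
LD = Vd × C = 218.4 × 8.05 = 1758 mg
CL = 0.693 × Vd / t½ = 0.693 × 218.4 / 31 = 4.882 L/h
D = CL × Css × τ / F = 4.882 × 8.05 × 24 / 0.41 = 2300 mg

(a) 1760 mg; (b) 2300 mg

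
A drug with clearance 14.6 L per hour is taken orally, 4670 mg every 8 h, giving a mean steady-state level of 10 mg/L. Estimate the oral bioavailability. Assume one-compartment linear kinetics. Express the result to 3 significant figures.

F·D/τ = CL·Css at steady state → F = CL·Css·τ / D.
F = 14.6 × 10 × 8 / 4670 = 0.250

0.250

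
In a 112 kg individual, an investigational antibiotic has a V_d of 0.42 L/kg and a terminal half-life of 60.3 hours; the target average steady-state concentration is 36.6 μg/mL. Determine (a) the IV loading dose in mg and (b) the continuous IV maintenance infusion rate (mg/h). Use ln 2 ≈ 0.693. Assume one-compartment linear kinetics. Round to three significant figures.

Total Vd = 0.42 × 112 = 47.04 L
LD = Vd × C = 47.04 × 36.6 = 1722 mg
CL = 0.693 × Vd / t½ = 0.693 × 47.04 / 60.3 = 0.5406 L/h
Infusion rate = CL × Css = 0.5406 × 36.6 = 19.79 mg/h

(a) 1720 mg; (b) 19.8 mg/h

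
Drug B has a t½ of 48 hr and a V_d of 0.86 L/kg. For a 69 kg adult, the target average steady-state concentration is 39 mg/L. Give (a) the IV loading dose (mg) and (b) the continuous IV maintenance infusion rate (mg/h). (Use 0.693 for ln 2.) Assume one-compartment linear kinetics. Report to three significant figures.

Vd(total) = 69 kg × 0.86 L/kg = 59.34 L
LD = Vd × C = 59.34 × 39 = 2314 mg
CL = 0.693 × Vd / t½ = 0.693 × 59.34 / 48 = 0.8567 L/h
Infusion rate = CL × Css = 0.8567 × 39 = 33.41 mg/h

(a) 2310 mg; (b) 33.4 mg/h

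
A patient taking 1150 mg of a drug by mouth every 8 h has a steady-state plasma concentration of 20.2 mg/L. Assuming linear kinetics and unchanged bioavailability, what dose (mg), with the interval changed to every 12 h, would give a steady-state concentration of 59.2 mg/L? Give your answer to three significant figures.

5060 mg

For first-order elimination, Css ∝ F·D/(CL·τ); F and CL are unchanged, so Css ∝ D/τ.
D₂ = D₁ × (Css,target / Css,current) × (τ₂/τ₁) = 1150 × (59.2/20.2) × (12/8) = 5055 mg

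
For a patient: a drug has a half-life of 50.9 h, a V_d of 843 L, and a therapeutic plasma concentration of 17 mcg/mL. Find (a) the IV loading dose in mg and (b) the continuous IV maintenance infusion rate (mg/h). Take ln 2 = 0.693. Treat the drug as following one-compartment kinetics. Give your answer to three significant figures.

(a) 14300 mg; (b) 195 mg/h

LD = Vd × C = 843.0 × 17 = 14330 mg
CL = 0.693 × Vd / t½ = 0.693 × 843.0 / 50.9 = 11.48 L/h
Infusion rate = CL × Css = 11.48 × 17 = 195.2 mg/h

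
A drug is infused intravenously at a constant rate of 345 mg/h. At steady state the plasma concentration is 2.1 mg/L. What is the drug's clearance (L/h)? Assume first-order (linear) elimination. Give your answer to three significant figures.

164 L/h

At steady state, infusion rate = CL × Css, so CL = rate / Css.
CL = 345 / 2.1 = 164.3 L/h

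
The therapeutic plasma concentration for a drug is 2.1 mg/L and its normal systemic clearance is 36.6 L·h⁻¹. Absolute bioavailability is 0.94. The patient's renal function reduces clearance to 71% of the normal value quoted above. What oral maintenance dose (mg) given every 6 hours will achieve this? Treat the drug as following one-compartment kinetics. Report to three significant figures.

348 mg

Patient clearance = 0.71 × 36.60 = 25.99 L/h
D = CL × Css × τ / F = 25.99 × 2.1 × 6 / 0.94 = 348.4 mg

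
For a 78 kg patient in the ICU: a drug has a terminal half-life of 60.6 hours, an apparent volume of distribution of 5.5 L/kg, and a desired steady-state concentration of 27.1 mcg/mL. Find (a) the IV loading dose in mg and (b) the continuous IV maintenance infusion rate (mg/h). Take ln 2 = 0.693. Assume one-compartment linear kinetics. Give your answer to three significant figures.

Total Vd = 5.5 × 78 = 429.0 L
LD = Vd × C = 429.0 × 27.1 = 11630 mg
CL = 0.693 × Vd / t½ = 0.693 × 429.0 / 60.6 = 4.906 L/h
Infusion rate = CL × Css = 4.906 × 27.1 = 133.0 mg/h

(a) 11600 mg; (b) 133 mg/h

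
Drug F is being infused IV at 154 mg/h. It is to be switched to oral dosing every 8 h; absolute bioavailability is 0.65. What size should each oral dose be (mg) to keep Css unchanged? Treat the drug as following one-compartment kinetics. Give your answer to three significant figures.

1900 mg

To maintain the same Css, the systemic dosing rate must be unchanged: F·D/τ = infusion rate.
D = rate × τ / F = 154 × 8 / 0.65 = 1895 mg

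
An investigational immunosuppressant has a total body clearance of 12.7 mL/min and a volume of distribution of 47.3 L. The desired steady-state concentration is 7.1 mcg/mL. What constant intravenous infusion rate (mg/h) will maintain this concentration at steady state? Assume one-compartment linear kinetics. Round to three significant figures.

5.41 mg/h

CL = 12.7 mL/min × 60/1000 = 0.7620 L/h
Infusion rate = CL · Css = 0.7620 L/h × 7.1 mg/L = 5.410 mg/h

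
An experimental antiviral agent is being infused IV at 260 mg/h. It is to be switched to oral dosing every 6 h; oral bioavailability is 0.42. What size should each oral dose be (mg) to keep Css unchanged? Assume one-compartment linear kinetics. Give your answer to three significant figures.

To maintain the same Css, the systemic dosing rate must be unchanged: F·D/τ = infusion rate.
D = rate × τ / F = 260 × 6 / 0.42 = 3714 mg

3710 mg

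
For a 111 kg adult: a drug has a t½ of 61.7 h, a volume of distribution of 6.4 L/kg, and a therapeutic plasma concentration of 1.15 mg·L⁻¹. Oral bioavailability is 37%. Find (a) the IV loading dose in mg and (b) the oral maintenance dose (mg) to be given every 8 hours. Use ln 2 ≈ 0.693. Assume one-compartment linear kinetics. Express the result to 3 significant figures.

(a) 817 mg; (b) 198 mg

Vd(total) = 111 kg × 6.4 L/kg = 710.4 L
LD = Vd × C = 710.4 × 1.15 = 817.0 mg
CL = 0.693 × Vd / t½ = 0.693 × 710.4 / 61.7 = 7.979 L/h
D = CL × Css × τ / F = 7.979 × 1.15 × 8 / 0.37 = 198.4 mg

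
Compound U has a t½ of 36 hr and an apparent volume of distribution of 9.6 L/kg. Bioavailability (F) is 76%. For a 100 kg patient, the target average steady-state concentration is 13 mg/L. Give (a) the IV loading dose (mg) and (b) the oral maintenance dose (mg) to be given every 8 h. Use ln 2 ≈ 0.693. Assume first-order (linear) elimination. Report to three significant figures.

(a) 12500 mg; (b) 2530 mg

Vd = 9.6 L/kg × 100 kg = 960.0 L
LD = Vd × C = 960.0 × 13 = 12480 mg
CL = 0.693 × Vd / t½ = 0.693 × 960.0 / 36 = 18.48 L/h
D = CL × Css × τ / F = 18.48 × 13 × 8 / 0.76 = 2529 mg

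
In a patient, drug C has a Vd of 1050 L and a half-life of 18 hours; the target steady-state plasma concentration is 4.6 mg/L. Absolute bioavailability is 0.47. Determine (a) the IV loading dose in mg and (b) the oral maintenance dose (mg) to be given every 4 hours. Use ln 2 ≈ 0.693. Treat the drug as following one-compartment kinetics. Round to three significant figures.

(a) 4830 mg; (b) 1580 mg

LD = Vd × C = 1050 × 4.6 = 4830 mg
CL = 0.693 × Vd / t½ = 0.693 × 1050 / 18 = 40.43 L/h
D = CL × Css × τ / F = 40.43 × 4.6 × 4 / 0.47 = 1583 mg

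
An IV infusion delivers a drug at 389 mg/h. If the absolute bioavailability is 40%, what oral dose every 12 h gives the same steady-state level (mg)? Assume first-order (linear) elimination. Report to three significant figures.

11700 mg

To maintain the same Css, the systemic dosing rate must be unchanged: F·D/τ = infusion rate.
D = rate × τ / F = 389 × 12 / 0.4 = 11670 mg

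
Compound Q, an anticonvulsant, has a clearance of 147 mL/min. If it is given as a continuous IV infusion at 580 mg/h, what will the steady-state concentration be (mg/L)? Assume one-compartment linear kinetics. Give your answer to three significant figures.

65.8 mg/L

Convert clearance: 147 mL/min × 60 min/h ÷ 1000 mL/L = 8.820 L/h
Css = rate / CL = 580 / 8.820 = 65.76 mg/L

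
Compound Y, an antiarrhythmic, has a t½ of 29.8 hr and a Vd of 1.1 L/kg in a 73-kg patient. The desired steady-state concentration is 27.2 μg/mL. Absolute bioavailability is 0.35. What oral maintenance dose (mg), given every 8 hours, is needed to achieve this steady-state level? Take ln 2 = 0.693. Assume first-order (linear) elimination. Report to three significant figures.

Total Vd = 1.1 × 73 = 80.30 L
k = 0.693/29.8 = 0.02326 h⁻¹, so CL = k·Vd = 0.02326 × 80.30 = 1.868 L/h
D = CL × Css × τ / F = 1.868 × 27.2 × 8 / 0.35 = 1161 mg

1160 mg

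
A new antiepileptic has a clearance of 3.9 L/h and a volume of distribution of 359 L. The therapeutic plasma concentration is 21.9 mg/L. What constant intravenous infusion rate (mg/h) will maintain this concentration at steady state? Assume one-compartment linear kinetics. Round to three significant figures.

R₀ = 3.900 × 21.9 = 85.41 mg/h

85.4 mg/h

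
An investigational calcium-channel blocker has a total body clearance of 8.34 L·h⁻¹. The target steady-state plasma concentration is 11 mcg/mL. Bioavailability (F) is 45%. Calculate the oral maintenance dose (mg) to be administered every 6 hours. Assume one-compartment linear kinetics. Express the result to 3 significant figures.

At steady state, dose per interval replaces the amount cleared in that interval: F·D/τ = CL·Css.
D = CL × Css × τ / F = 8.340 × 11 × 6 / 0.45 = 1223 mg

1220 mg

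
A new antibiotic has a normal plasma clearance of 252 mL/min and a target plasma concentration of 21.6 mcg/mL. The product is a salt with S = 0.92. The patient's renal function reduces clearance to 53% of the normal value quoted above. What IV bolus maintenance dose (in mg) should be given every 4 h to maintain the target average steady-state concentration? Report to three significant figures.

Convert clearance: 252 mL/min × 60 min/h ÷ 1000 mL/L = 15.12 L/h
Patient clearance = 0.53 × 15.12 = 8.014 L/h
D = CL × Css × τ / S = 8.014 × 21.6 × 4 / 0.92 = 752.6 mg

753 mg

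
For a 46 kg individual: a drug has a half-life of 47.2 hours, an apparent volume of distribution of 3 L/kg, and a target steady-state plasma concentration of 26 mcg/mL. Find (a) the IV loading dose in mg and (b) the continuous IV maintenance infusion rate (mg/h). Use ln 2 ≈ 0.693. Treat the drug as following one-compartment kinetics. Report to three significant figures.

Vd(total) = 46 kg × 3 L/kg = 138.0 L
LD = Vd × C = 138.0 × 26 = 3588 mg
CL = 0.693 × Vd / t½ = 0.693 × 138.0 / 47.2 = 2.026 L/h
Infusion rate = CL × Css = 2.026 × 26 = 52.68 mg/h

(a) 3590 mg; (b) 52.7 mg/h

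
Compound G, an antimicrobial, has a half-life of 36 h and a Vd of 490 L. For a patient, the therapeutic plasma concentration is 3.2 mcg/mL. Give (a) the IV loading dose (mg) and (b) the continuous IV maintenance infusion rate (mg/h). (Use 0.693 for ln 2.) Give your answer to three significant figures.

(a) 1570 mg; (b) 30.2 mg/h

LD = Vd × C = 490.0 × 3.2 = 1568 mg
CL = 0.693 × Vd / t½ = 0.693 × 490.0 / 36 = 9.433 L/h
Infusion rate = CL × Css = 9.433 × 3.2 = 30.19 mg/h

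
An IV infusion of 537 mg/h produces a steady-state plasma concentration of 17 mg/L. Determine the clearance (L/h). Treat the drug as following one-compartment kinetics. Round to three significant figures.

31.6 L/h

At steady state, infusion rate = CL × Css, so CL = rate / Css.
CL = 537 / 17 = 31.59 L/h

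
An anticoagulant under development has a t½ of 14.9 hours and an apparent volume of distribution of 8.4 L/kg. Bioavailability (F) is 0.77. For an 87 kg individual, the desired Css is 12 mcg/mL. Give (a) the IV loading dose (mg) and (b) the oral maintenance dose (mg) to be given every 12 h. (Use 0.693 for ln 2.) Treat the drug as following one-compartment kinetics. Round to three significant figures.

Total Vd = 8.4 × 87 = 730.8 L
LD = Vd × C = 730.8 × 12 = 8770 mg
CL = 0.693 × Vd / t½ = 0.693 × 730.8 / 14.9 = 33.99 L/h
D = CL × Css × τ / F = 33.99 × 12 × 12 / 0.77 = 6357 mg

(a) 8770 mg; (b) 6360 mg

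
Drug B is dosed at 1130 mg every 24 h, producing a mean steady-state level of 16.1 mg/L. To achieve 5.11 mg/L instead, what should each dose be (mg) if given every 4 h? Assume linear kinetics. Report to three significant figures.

For first-order elimination, Css ∝ F·D/(CL·τ); F and CL are unchanged, so Css ∝ D/τ.
D₂ = D₁ × (Css,target / Css,current) × (τ₂/τ₁) = 1130 × (5.11/16.1) × (4/24) = 59.78 mg

59.8 mg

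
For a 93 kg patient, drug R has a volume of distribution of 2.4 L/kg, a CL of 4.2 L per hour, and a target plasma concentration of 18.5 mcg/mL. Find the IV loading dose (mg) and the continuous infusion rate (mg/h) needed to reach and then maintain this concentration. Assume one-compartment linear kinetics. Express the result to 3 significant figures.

(a) 4130 mg; (b) 77.7 mg/h

Vd = 2.4 L/kg × 93 kg = 223.2 L
Loading: fill Vd to C_target → 223.2 L × 18.5 mg/L = 4129 mg
Infusion rate = 4.200 L/h × 18.5 mg/L = 77.70 mg/h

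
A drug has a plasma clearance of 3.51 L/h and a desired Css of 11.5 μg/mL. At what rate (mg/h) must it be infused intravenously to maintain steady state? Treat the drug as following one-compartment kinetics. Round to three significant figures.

At steady state, infusion rate equals elimination rate: rate in = CL × Css.
Infusion rate = CL · Css = 3.510 L/h × 11.5 mg/L = 40.37 mg/h

40.4 mg/h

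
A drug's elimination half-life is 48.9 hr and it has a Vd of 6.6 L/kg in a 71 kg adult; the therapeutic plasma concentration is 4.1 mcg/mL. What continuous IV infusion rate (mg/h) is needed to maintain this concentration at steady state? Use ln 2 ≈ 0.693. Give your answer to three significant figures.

27.2 mg/h

Vd = 6.6 L/kg × 71 kg = 468.6 L
k = 0.693/48.9 = 0.01417 h⁻¹, so CL = k·Vd = 0.01417 × 468.6 = 6.640 L/h
Infusion rate = CL × Css = 6.640 × 4.1 = 27.22 mg/h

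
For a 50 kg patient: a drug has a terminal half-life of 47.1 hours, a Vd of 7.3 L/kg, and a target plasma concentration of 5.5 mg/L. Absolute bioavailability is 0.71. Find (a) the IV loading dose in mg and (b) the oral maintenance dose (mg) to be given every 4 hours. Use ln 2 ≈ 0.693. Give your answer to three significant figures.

(a) 2010 mg; (b) 166 mg

Total Vd = 7.3 × 50 = 365.0 L
LD = Vd × C = 365.0 × 5.5 = 2008 mg
CL = 0.693 × Vd / t½ = 0.693 × 365.0 / 47.1 = 5.370 L/h
D = CL × Css × τ / F = 5.370 × 5.5 × 4 / 0.71 = 166.4 mg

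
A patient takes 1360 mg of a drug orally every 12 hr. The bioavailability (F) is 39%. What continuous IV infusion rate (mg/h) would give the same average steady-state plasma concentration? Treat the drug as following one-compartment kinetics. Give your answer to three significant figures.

Equivalent systemic input: infusion rate = F·D/τ.
Rate = 0.39 × 1360 / 12 = 44.20 mg/h

44.2 mg/h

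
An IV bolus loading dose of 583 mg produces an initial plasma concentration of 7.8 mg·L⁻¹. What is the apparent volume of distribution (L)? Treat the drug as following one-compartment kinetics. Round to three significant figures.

Immediately after an IV bolus, C₀ = Dose / Vd, so Vd = Dose / C₀.
Vd = 583 / 7.8 = 74.74 L

74.7 L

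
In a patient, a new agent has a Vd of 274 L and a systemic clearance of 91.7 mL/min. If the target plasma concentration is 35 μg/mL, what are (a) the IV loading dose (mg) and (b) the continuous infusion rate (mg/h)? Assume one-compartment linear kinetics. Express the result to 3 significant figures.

(a) 9590 mg; (b) 193 mg/h

Loading dose = Vd × C = 274.0 × 35 = 9590 mg
CL = 91.7 mL/min × 60/1000 = 5.502 L/h
Infusion rate = 5.502 L/h × 35 mg/L = 192.6 mg/h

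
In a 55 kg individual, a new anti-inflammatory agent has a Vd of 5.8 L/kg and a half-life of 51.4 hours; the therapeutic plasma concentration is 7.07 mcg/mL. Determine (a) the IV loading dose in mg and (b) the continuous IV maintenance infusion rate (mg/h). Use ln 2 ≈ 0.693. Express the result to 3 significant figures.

(a) 2260 mg; (b) 30.4 mg/h

Total Vd = 5.8 × 55 = 319.0 L
LD = Vd × C = 319.0 × 7.07 = 2255 mg
CL = 0.693 × Vd / t½ = 0.693 × 319.0 / 51.4 = 4.301 L/h
Infusion rate = CL × Css = 4.301 × 7.07 = 30.41 mg/h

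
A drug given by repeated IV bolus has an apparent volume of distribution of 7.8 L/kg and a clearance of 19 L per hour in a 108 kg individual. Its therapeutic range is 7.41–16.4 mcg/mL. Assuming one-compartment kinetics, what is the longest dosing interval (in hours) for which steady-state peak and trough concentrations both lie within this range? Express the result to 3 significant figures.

35.2 h

Vd(total) = 108 kg × 7.8 L/kg = 842.4 L
k = CL / Vd = 19.00 / 842.4 = 0.02255 h⁻¹
Between IV bolus doses, concentration decays as C = C₀·e^(−kτ), so C_peak/C_trough = e^(kτ).
τ_max = ln(C_peak/C_trough) / k = ln(16.4/7.41) / 0.02255 = 0.7945 / 0.02255 = 35.23 h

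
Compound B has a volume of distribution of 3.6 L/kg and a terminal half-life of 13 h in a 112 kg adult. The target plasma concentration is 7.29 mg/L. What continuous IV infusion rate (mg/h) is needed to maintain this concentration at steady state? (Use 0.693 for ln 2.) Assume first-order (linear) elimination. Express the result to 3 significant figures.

157 mg/h

Vd = 3.6 L/kg × 112 kg = 403.2 L
CL = ln 2 · Vd / t½ = 0.693 × 403.2 / 13 = 21.49 L/h
Infusion rate = CL × Css = 21.49 × 7.29 = 156.7 mg/h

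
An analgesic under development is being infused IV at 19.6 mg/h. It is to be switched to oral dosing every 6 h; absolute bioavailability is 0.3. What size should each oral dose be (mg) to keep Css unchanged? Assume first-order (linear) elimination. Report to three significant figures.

392 mg

To maintain the same Css, the systemic dosing rate must be unchanged: F·D/τ = infusion rate.
D = rate × τ / F = 19.6 × 6 / 0.3 = 392.0 mg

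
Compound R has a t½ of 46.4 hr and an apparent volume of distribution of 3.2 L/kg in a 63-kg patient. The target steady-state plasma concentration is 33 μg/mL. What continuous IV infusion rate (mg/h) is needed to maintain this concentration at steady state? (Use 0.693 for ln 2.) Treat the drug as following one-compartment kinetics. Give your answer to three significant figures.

Total Vd = 3.2 × 63 = 201.6 L
CL = 0.693 × Vd / t½ = 0.693 × 201.6 / 46.4 = 3.011 L/h
Infusion rate = CL × Css = 3.011 × 33 = 99.36 mg/h

99.4 mg/h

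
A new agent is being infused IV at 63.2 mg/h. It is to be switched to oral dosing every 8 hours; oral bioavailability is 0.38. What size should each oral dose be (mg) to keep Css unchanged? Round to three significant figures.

1330 mg

To maintain the same Css, the systemic dosing rate must be unchanged: F·D/τ = infusion rate.
D = rate × τ / F = 63.2 × 8 / 0.38 = 1331 mg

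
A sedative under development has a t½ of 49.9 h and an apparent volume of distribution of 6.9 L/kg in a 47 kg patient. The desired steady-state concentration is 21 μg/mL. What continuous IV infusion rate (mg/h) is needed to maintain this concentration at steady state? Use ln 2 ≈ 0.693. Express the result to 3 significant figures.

94.6 mg/h

Total Vd = 6.9 × 47 = 324.3 L
k = 0.693/49.9 = 0.01389 h⁻¹, so CL = k·Vd = 0.01389 × 324.3 = 4.505 L/h
Infusion rate = CL × Css = 4.505 × 21 = 94.61 mg/h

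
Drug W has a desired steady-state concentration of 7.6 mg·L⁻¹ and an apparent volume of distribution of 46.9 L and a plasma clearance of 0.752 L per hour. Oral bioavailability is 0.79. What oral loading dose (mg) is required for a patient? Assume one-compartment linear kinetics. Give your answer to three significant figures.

451 mg

The loading dose fills Vd to the target concentration; clearance is irrelevant here.
LD = Vd × C / F = 46.90 × 7.600 / 0.79 = 451.2 mg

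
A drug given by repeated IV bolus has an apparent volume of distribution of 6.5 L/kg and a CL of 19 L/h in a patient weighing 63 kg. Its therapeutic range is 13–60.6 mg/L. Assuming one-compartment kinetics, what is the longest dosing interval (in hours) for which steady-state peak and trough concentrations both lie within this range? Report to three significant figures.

Vd = 6.5 L/kg × 63 kg = 409.5 L
k = CL / Vd = 19.00 / 409.5 = 0.04640 h⁻¹
Between IV bolus doses, concentration decays as C = C₀·e^(−kτ), so C_peak/C_trough = e^(kτ).
τ_max = ln(C_peak/C_trough) / k = ln(60.6/13) / 0.04640 = 1.539 / 0.04640 = 33.17 h

33.2 h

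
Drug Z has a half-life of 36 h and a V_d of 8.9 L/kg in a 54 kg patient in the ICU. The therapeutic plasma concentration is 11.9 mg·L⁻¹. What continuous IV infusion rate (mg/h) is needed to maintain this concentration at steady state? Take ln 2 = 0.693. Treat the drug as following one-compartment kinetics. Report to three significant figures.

Total Vd = 8.9 × 54 = 480.6 L
k = 0.693/36 = 0.01925 h⁻¹, so CL = k·Vd = 0.01925 × 480.6 = 9.252 L/h
Infusion rate = CL × Css = 9.252 × 11.9 = 110.1 mg/h

110 mg/h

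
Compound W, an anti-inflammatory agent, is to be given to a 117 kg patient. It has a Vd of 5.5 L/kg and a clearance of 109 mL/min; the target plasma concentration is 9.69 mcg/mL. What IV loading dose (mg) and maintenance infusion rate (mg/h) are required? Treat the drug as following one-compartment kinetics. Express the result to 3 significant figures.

Vd = 5.5 L/kg × 117 kg = 643.5 L
Loading dose = Vd × C = 643.5 × 9.69 = 6236 mg
Convert clearance: 109 mL/min × 60 min/h ÷ 1000 mL/L = 6.540 L/h
Infusion rate = 6.540 L/h × 9.69 mg/L = 63.37 mg/h

(a) 6240 mg; (b) 63.4 mg/h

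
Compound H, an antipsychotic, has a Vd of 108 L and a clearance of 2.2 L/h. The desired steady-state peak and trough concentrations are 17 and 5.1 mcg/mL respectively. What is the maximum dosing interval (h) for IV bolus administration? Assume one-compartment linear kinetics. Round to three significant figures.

59.1 h

k = CL / Vd = 2.200 / 108.0 = 0.02037 h⁻¹
Between IV bolus doses, concentration decays as C = C₀·e^(−kτ), so C_peak/C_trough = e^(kτ).
τ_max = ln(C_peak/C_trough) / k = ln(17/5.1) / 0.02037 = 1.204 / 0.02037 = 59.11 h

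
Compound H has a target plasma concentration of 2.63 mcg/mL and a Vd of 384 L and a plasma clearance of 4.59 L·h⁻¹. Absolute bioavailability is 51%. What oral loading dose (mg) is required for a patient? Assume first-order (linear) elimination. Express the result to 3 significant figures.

LD = Vd × C / F = 384.0 × 2.630 / 0.51 = 1980 mg

1980 mg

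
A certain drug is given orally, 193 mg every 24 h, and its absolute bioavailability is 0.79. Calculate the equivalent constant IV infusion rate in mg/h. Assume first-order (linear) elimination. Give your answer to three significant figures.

6.35 mg/h

Equivalent systemic input: infusion rate = F·D/τ.
Rate = 0.79 × 193 / 24 = 6.353 mg/h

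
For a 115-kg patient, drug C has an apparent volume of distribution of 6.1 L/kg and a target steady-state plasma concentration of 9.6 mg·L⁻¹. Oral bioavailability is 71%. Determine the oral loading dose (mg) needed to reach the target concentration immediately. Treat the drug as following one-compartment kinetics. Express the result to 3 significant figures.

Total Vd = 6.1 × 115 = 701.5 L
LD = Vd × C / F = 701.5 × 9.600 / 0.71 = 9485 mg

9490 mg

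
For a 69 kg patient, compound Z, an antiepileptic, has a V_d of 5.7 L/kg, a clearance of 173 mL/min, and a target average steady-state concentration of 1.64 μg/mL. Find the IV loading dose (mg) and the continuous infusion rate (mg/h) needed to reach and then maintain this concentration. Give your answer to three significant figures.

Vd(total) = 69 kg × 5.7 L/kg = 393.3 L
Loading dose = Vd × C = 393.3 × 1.64 = 645.0 mg
CL = 173 mL/min = 173 × 0.06 = 10.38 L/h
Maintenance infusion rate = CL × Css = 10.38 × 1.64 = 17.02 mg/h

(a) 645 mg; (b) 17.0 mg/h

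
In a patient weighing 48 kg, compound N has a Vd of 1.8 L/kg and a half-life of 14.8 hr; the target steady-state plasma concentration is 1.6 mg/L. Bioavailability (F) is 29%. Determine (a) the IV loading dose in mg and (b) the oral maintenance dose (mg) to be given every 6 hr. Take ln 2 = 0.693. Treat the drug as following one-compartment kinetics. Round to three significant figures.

Vd(total) = 48 kg × 1.8 L/kg = 86.40 L
LD = Vd × C = 86.40 × 1.6 = 138.2 mg
CL = 0.693 × Vd / t½ = 0.693 × 86.40 / 14.8 = 4.046 L/h
D = CL × Css × τ / F = 4.046 × 1.6 × 6 / 0.29 = 133.9 mg

(a) 138 mg; (b) 134 mg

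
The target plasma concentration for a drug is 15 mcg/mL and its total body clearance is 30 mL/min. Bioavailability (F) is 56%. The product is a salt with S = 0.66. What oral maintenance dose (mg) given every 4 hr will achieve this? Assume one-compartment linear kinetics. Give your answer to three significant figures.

292 mg

CL = 30 mL/min × 60/1000 = 1.800 L/h
D = CL × Css × τ / F / S = 1.800 × 15 × 4 / 0.56 / 0.66 = 292.2 mg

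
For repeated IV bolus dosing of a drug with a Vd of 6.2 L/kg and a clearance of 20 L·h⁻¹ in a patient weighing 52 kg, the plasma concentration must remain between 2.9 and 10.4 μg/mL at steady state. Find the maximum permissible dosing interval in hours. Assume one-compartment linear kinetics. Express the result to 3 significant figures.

Total Vd = 6.2 × 52 = 322.4 L
k = CL / Vd = 20.00 / 322.4 = 0.06203 h⁻¹
Between IV bolus doses, concentration decays as C = C₀·e^(−kτ), so C_peak/C_trough = e^(kτ).
τ_max = ln(C_peak/C_trough) / k = ln(10.4/2.9) / 0.06203 = 1.277 / 0.06203 = 20.59 h

20.6 h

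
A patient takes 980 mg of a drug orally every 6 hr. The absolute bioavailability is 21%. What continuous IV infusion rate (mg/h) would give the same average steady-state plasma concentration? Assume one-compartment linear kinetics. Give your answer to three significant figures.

Equivalent systemic input: infusion rate = F·D/τ.
Rate = 0.21 × 980 / 6 = 34.30 mg/h

34.3 mg/h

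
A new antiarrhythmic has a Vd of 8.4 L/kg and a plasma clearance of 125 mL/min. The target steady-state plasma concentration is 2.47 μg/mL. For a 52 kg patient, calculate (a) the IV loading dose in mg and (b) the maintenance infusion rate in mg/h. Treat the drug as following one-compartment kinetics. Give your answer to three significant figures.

(a) 1080 mg; (b) 18.5 mg/h

Vd(total) = 52 kg × 8.4 L/kg = 436.8 L
LD = Vd · C_target = 436.8 × 2.47 = 1079 mg
CL = 125 mL/min × 60/1000 = 7.500 L/h
Maintenance infusion rate = CL × Css = 7.500 × 2.47 = 18.53 mg/h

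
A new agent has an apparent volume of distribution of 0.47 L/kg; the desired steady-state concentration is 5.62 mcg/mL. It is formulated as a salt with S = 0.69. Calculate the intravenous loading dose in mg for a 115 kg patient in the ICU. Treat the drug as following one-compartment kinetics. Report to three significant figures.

Total Vd = 0.47 × 115 = 54.05 L
LD = Vd × C / S = 54.05 × 5.620 / 0.69 = 440.2 mg

440 mg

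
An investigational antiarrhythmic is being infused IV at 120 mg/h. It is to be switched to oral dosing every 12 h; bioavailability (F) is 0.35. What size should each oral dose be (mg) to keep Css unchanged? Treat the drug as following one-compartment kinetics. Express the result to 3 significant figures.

To maintain the same Css, the systemic dosing rate must be unchanged: F·D/τ = infusion rate.
D = rate × τ / F = 120 × 12 / 0.35 = 4114 mg

4110 mg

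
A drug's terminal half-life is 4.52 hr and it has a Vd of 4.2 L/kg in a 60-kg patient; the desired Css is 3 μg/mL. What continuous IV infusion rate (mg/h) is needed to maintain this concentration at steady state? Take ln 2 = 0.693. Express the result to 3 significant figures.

Vd = 4.2 L/kg × 60 kg = 252.0 L
k = 0.693/4.52 = 0.1533 h⁻¹, so CL = k·Vd = 0.1533 × 252.0 = 38.63 L/h
Infusion rate = CL × Css = 38.63 × 3 = 115.9 mg/h

116 mg/h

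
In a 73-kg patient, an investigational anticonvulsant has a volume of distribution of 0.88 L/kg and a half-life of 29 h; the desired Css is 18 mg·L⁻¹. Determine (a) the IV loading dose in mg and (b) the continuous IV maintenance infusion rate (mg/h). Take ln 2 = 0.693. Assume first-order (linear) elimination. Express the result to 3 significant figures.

(a) 1160 mg; (b) 27.6 mg/h

Vd(total) = 73 kg × 0.88 L/kg = 64.24 L
LD = Vd × C = 64.24 × 18 = 1156 mg
CL = 0.693 × Vd / t½ = 0.693 × 64.24 / 29 = 1.535 L/h
Infusion rate = CL × Css = 1.535 × 18 = 27.63 mg/h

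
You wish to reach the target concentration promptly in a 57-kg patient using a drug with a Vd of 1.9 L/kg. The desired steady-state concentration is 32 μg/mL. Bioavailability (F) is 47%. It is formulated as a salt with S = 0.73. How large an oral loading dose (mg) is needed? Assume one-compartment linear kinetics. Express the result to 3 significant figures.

10100 mg

Vd = 1.9 L/kg × 57 kg = 108.3 L
The loading dose fills Vd to the target concentration.
LD = Vd × C / F / S = 108.3 × 32.00 / 0.47 / 0.73 = 10100 mg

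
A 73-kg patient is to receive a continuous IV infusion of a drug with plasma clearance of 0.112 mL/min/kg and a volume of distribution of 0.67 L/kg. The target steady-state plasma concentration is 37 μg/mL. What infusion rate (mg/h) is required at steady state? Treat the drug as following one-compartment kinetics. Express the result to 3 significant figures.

CL = 0.112 mL/min/kg × 73 kg = 8.176 mL/min = 8.176 × 60/1000 = 0.4906 L/h
At steady state, infusion rate equals elimination rate: rate in = CL × Css.
Infusion rate = CL · Css = 0.4906 L/h × 37 mg/L = 18.15 mg/h

18.2 mg/h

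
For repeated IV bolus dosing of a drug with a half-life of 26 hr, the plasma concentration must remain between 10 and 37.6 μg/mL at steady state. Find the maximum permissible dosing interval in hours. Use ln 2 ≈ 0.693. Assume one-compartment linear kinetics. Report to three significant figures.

k = 0.693 / t½ = 0.693 / 26 = 0.02665 h⁻¹
Between IV bolus doses, concentration decays as C = C₀·e^(−kτ), so C_peak/C_trough = e^(kτ).
τ_max = ln(C_peak/C_trough) / k = ln(37.6/10) / 0.02665 = 1.324 / 0.02665 = 49.68 h

49.7 h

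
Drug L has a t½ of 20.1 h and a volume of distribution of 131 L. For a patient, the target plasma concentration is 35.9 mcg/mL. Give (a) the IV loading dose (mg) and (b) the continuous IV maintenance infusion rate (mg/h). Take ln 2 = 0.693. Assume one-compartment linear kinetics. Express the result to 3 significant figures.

(a) 4700 mg; (b) 162 mg/h

LD = Vd × C = 131.0 × 35.9 = 4703 mg
CL = 0.693 × Vd / t½ = 0.693 × 131.0 / 20.1 = 4.517 L/h
Infusion rate = CL × Css = 4.517 × 35.9 = 162.2 mg/h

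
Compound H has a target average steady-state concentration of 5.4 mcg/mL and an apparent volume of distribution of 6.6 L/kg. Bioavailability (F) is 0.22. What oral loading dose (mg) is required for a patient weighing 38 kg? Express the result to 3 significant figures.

Vd = 6.6 L/kg × 38 kg = 250.8 L
LD = Vd × C / F = 250.8 × 5.400 / 0.22 = 6156 mg

6160 mg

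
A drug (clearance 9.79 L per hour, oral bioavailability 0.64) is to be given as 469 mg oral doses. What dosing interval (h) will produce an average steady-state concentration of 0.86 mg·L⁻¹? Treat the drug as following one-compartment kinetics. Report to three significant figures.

35.7 h

F·D/τ = CL·Css → τ = F·D / (CL·Css).
τ = 0.64 × 469 / (9.79 × 0.86) = 35.65 h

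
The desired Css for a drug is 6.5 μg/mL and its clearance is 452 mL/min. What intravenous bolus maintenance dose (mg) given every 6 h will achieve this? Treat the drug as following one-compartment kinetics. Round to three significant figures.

1060 mg

CL = 452 mL/min × 60/1000 = 27.12 L/h
D = CL × Css × τ = 27.12 × 6.5 × 6 = 1058 mg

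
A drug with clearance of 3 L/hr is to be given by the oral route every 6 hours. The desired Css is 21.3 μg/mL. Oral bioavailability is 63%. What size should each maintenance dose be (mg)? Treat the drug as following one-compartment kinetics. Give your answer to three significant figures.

609 mg

D = CL × Css × τ / F = 3.000 × 21.3 × 6 / 0.63 = 608.6 mg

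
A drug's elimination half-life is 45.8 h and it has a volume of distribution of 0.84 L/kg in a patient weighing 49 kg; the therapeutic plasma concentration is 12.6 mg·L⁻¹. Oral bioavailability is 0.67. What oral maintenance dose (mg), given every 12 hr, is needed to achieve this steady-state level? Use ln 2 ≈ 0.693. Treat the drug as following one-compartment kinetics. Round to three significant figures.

141 mg

Total Vd = 0.84 × 49 = 41.16 L
k = 0.693/45.8 = 0.01513 h⁻¹, so CL = k·Vd = 0.01513 × 41.16 = 0.6228 L/h
D = CL × Css × τ / F = 0.6228 × 12.6 × 12 / 0.67 = 140.5 mg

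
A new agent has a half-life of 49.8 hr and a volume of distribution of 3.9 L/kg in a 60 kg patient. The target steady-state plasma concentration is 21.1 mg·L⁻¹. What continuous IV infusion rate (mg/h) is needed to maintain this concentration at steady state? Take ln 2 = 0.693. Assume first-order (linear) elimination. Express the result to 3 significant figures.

Vd = 3.9 L/kg × 60 kg = 234.0 L
CL = 0.693 × Vd / t½ = 0.693 × 234.0 / 49.8 = 3.256 L/h
Infusion rate = CL × Css = 3.256 × 21.1 = 68.70 mg/h

68.7 mg/h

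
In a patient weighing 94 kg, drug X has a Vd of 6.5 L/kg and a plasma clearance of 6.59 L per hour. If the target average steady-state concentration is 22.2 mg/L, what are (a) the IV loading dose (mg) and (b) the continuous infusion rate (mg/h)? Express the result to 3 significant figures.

Vd(total) = 94 kg × 6.5 L/kg = 611.0 L
LD = Vd · C_target = 611.0 × 22.2 = 13560 mg
Infusion rate = 6.590 L/h × 22.2 mg/L = 146.3 mg/h

(a) 13600 mg; (b) 146 mg/h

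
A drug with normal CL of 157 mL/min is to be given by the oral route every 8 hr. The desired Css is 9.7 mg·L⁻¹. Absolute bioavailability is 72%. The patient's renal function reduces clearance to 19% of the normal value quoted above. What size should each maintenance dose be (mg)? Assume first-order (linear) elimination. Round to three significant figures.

Convert clearance: 157 mL/min × 60 min/h ÷ 1000 mL/L = 9.420 L/h
Patient clearance = 0.19 × 9.420 = 1.790 L/h
D = CL × Css × τ / F = 1.790 × 9.7 × 8 / 0.72 = 192.9 mg

193 mg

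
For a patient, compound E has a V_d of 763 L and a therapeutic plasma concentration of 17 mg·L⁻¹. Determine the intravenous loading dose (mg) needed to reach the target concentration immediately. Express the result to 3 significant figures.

LD = Vd × C = 763.0 × 17.00 = 12970 mg

13000 mg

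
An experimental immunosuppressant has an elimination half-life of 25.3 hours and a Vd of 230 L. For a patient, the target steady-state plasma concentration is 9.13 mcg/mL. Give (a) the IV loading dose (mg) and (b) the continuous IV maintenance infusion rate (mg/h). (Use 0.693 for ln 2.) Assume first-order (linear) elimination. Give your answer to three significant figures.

(a) 2100 mg; (b) 57.5 mg/h

LD = Vd × C = 230.0 × 9.13 = 2100 mg
CL = 0.693 × Vd / t½ = 0.693 × 230.0 / 25.3 = 6.300 L/h
Infusion rate = CL × Css = 6.300 × 9.13 = 57.52 mg/h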